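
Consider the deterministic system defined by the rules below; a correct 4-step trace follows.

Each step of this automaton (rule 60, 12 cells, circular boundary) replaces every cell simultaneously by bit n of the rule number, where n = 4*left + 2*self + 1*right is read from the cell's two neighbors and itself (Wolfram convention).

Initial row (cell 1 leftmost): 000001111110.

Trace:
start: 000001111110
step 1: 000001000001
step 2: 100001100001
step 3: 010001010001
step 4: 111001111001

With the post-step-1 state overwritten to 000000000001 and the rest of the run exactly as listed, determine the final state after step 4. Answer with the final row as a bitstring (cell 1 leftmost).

111000000001

state after step 1 := 000000000001
step 2: 100000000001
step 3: 010000000001
step 4: 111000000001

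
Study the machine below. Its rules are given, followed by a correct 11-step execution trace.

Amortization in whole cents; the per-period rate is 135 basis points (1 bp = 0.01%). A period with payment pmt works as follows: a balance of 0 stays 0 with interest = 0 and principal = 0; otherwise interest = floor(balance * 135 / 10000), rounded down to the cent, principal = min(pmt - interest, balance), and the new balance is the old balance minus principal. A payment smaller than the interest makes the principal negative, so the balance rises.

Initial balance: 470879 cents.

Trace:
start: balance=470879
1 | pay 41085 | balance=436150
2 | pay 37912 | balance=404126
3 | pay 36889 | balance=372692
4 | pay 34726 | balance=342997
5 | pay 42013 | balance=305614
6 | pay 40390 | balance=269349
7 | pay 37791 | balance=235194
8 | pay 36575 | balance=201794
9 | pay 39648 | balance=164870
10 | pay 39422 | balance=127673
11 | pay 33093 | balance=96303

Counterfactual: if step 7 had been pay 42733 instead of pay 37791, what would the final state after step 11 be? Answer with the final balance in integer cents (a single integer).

(re-executing from step 7 with the substitution; state before step 7: balance=269349)
7 | pay 42733 | balance=230252
8 | pay 36575 | balance=196785
9 | pay 39648 | balance=159793
10 | pay 39422 | balance=122528
11 | pay 33093 | balance=91089

91089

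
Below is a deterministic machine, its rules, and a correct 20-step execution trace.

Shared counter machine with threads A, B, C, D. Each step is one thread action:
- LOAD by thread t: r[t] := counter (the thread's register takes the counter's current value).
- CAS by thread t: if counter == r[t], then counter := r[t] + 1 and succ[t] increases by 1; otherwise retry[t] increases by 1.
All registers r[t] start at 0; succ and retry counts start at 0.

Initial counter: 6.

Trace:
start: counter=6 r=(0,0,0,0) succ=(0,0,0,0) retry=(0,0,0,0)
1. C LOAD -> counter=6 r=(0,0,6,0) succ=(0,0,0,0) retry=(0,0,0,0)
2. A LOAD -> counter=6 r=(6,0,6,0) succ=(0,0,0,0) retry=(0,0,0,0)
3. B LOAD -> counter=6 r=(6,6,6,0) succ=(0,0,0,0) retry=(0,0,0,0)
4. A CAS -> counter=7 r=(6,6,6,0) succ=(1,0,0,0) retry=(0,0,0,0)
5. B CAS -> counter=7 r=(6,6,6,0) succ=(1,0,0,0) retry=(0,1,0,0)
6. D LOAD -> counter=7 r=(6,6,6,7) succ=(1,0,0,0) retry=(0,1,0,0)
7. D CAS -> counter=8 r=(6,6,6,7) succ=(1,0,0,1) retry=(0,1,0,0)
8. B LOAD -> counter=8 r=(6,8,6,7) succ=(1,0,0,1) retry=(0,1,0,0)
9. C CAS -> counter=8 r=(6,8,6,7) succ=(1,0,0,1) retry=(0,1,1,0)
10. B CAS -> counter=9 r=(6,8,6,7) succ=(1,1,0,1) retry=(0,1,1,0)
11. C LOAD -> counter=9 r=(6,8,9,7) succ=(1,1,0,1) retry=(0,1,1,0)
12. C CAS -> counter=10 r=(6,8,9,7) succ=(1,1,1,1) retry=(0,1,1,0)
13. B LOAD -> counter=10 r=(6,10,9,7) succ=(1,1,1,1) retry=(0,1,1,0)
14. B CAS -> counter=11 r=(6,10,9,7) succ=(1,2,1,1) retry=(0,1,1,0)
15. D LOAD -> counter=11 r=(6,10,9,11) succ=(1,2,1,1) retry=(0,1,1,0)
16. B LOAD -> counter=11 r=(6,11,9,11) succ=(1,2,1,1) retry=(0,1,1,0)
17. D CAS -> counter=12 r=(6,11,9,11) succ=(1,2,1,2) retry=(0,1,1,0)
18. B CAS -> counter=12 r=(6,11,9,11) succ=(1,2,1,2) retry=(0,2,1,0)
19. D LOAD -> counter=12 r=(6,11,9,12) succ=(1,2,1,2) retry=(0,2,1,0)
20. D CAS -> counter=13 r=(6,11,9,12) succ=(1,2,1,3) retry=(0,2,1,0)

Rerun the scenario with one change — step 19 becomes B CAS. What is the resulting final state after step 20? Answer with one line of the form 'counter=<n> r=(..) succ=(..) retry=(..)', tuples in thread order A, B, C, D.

(re-executing from step 19 with the substitution; state before step 19: counter=12 r=(6,11,9,11) succ=(1,2,1,2) retry=(0,2,1,0))
19. B CAS -> counter=12 r=(6,11,9,11) succ=(1,2,1,2) retry=(0,3,1,0)
20. D CAS -> counter=12 r=(6,11,9,11) succ=(1,2,1,2) retry=(0,3,1,1)

counter=12 r=(6,11,9,11) succ=(1,2,1,2) retry=(0,3,1,1)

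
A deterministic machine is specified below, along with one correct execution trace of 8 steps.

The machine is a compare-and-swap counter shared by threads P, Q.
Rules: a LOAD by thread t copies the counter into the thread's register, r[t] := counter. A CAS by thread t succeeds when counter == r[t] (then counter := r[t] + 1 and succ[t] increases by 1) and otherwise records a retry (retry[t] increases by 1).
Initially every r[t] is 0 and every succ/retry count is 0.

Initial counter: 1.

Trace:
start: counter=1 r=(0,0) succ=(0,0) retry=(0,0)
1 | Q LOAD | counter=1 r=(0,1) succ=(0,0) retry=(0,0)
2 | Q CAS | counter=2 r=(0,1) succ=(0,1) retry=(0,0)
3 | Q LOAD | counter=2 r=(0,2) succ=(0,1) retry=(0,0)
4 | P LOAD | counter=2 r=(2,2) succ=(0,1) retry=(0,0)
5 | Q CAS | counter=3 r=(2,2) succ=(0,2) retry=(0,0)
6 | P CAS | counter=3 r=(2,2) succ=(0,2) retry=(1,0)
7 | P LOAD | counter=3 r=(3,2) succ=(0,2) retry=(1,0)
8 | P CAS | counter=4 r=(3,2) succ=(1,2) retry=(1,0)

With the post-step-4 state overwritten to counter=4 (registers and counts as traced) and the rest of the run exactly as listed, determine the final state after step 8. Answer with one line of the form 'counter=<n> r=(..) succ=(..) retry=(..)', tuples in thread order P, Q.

state after step 4 := counter=4 r=(2,2) succ=(0,1) retry=(0,0)
5 | Q CAS | counter=4 r=(2,2) succ=(0,1) retry=(0,1)
6 | P CAS | counter=4 r=(2,2) succ=(0,1) retry=(1,1)
7 | P LOAD | counter=4 r=(4,2) succ=(0,1) retry=(1,1)
8 | P CAS | counter=5 r=(4,2) succ=(1,1) retry=(1,1)

counter=5 r=(4,2) succ=(1,1) retry=(1,1)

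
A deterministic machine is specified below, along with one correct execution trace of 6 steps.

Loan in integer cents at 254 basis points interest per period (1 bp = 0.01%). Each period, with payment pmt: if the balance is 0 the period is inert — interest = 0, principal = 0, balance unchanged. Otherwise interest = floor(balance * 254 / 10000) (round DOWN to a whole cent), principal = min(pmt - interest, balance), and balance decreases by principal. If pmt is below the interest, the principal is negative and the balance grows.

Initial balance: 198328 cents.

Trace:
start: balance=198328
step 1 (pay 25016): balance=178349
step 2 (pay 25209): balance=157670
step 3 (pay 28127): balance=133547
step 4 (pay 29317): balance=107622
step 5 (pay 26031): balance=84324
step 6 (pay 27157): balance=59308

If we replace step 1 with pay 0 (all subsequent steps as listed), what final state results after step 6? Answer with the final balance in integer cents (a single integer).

(re-executing from step 1 with the substitution; state before step 1: balance=198328)
step 1 (pay 0): balance=203365
step 2 (pay 25209): balance=183321
step 3 (pay 28127): balance=159850
step 4 (pay 29317): balance=134593
step 5 (pay 26031): balance=111980
step 6 (pay 27157): balance=87667

87667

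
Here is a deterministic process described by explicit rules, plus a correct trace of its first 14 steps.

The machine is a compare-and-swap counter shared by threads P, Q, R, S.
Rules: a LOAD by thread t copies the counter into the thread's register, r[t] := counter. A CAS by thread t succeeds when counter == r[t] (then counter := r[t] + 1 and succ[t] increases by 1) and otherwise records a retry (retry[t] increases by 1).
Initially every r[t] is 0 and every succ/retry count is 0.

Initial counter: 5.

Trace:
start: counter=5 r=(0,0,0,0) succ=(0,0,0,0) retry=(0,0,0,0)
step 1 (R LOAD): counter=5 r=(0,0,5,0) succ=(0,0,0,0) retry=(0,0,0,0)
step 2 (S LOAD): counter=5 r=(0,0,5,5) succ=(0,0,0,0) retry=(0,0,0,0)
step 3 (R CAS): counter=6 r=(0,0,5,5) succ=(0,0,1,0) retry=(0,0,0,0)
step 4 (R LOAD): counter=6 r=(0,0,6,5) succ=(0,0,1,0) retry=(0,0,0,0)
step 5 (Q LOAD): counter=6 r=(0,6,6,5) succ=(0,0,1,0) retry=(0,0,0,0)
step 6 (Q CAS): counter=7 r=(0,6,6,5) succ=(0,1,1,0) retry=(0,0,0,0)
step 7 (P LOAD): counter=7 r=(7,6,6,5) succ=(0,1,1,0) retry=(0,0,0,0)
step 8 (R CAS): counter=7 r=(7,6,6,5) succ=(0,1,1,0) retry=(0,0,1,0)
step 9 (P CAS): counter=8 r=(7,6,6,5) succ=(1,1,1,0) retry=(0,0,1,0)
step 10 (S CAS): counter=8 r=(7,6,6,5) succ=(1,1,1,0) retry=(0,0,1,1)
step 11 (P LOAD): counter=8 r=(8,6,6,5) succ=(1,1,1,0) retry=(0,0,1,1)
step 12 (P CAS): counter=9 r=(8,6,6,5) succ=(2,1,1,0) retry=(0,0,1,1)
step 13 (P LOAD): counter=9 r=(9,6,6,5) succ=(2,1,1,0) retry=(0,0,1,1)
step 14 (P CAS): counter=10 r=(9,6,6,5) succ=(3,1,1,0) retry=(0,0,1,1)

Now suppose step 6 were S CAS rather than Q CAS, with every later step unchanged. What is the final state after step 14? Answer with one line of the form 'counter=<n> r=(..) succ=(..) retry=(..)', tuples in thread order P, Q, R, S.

(re-executing from step 6 with the substitution; state before step 6: counter=6 r=(0,6,6,5) succ=(0,0,1,0) retry=(0,0,0,0))
step 6 (S CAS): counter=6 r=(0,6,6,5) succ=(0,0,1,0) retry=(0,0,0,1)
step 7 (P LOAD): counter=6 r=(6,6,6,5) succ=(0,0,1,0) retry=(0,0,0,1)
step 8 (R CAS): counter=7 r=(6,6,6,5) succ=(0,0,2,0) retry=(0,0,0,1)
step 9 (P CAS): counter=7 r=(6,6,6,5) succ=(0,0,2,0) retry=(1,0,0,1)
step 10 (S CAS): counter=7 r=(6,6,6,5) succ=(0,0,2,0) retry=(1,0,0,2)
step 11 (P LOAD): counter=7 r=(7,6,6,5) succ=(0,0,2,0) retry=(1,0,0,2)
step 12 (P CAS): counter=8 r=(7,6,6,5) succ=(1,0,2,0) retry=(1,0,0,2)
step 13 (P LOAD): counter=8 r=(8,6,6,5) succ=(1,0,2,0) retry=(1,0,0,2)
step 14 (P CAS): counter=9 r=(8,6,6,5) succ=(2,0,2,0) retry=(1,0,0,2)

counter=9 r=(8,6,6,5) succ=(2,0,2,0) retry=(1,0,0,2)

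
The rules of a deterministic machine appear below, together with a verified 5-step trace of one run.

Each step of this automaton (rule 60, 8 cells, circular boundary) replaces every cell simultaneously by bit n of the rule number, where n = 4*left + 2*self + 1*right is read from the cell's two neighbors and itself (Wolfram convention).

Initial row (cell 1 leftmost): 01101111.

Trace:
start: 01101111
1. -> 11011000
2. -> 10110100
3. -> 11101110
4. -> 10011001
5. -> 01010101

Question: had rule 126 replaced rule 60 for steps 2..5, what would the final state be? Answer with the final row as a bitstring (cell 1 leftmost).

(re-executing steps 2..5 under rule 126; state before step 2: 11011000)
2. -> 11111101
3. -> 00000111
4. -> 10001101
5. -> 11011111

11011111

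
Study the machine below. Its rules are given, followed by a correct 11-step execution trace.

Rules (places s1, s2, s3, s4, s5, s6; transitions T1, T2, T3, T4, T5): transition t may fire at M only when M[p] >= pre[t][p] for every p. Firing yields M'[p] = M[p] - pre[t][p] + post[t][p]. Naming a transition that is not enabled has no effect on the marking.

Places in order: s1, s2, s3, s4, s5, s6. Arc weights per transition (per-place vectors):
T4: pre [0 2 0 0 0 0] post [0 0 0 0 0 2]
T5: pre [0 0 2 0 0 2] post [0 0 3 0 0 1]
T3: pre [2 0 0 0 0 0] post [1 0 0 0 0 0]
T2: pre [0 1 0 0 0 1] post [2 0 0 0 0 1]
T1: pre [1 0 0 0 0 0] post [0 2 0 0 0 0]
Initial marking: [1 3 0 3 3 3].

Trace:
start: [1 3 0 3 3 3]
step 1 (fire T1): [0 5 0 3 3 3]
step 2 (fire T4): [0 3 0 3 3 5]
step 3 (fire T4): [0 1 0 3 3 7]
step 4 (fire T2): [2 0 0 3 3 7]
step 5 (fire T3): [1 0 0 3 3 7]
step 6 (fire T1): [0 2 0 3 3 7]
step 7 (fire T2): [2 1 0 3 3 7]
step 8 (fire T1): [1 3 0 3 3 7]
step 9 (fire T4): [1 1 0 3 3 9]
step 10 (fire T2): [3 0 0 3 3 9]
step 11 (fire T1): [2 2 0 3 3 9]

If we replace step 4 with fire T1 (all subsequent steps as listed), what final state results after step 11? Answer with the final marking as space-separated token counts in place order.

(re-executing from step 4 with the substitution; state before step 4: [0 1 0 3 3 7])
step 4 (fire T1): [0 1 0 3 3 7]
step 5 (fire T3): [0 1 0 3 3 7]
step 6 (fire T1): [0 1 0 3 3 7]
step 7 (fire T2): [2 0 0 3 3 7]
step 8 (fire T1): [1 2 0 3 3 7]
step 9 (fire T4): [1 0 0 3 3 9]
step 10 (fire T2): [1 0 0 3 3 9]
step 11 (fire T1): [0 2 0 3 3 9]

0 2 0 3 3 9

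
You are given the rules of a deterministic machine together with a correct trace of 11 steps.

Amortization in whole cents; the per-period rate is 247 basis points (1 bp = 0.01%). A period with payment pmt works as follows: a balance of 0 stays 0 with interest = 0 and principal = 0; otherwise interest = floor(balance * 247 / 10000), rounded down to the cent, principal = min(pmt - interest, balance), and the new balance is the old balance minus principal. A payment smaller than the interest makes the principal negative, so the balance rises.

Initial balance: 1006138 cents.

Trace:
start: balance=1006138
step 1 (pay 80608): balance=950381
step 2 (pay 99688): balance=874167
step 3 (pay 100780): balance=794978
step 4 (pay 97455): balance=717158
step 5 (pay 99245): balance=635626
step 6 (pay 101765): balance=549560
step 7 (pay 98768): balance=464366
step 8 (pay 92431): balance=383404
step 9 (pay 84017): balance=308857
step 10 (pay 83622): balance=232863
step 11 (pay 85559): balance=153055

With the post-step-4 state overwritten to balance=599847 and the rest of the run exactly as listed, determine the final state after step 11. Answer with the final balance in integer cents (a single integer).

13896

state after step 4 := balance=599847
step 5 (pay 99245): balance=515418
step 6 (pay 101765): balance=426383
step 7 (pay 98768): balance=338146
step 8 (pay 92431): balance=254067
step 9 (pay 84017): balance=176325
step 10 (pay 83622): balance=97058
step 11 (pay 85559): balance=13896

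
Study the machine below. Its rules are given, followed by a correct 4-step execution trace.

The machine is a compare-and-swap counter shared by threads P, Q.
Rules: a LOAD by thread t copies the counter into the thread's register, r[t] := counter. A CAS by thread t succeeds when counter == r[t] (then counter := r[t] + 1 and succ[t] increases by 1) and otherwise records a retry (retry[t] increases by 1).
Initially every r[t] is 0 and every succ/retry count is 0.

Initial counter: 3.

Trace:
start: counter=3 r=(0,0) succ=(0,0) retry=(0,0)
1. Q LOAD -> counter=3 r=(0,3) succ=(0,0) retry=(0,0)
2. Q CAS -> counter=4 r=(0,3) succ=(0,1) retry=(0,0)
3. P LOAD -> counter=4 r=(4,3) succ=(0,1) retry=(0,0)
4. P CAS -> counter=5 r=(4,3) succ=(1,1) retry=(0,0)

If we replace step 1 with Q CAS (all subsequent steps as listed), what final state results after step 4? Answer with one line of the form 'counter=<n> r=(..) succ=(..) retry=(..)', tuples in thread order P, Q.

(re-executing from step 1 with the substitution; state before step 1: counter=3 r=(0,0) succ=(0,0) retry=(0,0))
1. Q CAS -> counter=3 r=(0,0) succ=(0,0) retry=(0,1)
2. Q CAS -> counter=3 r=(0,0) succ=(0,0) retry=(0,2)
3. P LOAD -> counter=3 r=(3,0) succ=(0,0) retry=(0,2)
4. P CAS -> counter=4 r=(3,0) succ=(1,0) retry=(0,2)

counter=4 r=(3,0) succ=(1,0) retry=(0,2)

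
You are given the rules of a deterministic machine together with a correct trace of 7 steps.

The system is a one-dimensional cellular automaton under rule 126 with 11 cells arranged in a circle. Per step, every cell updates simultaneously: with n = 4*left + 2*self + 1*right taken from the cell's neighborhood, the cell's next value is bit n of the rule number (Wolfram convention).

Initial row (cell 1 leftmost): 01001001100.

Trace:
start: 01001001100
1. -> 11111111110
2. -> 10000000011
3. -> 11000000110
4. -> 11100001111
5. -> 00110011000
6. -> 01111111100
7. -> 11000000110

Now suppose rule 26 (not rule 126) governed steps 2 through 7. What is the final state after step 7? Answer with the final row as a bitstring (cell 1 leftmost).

(re-executing steps 2..7 under rule 26; state before step 2: 11111111110)
2. -> 10000000000
3. -> 01000000001
4. -> 00100000010
5. -> 01010000101
6. -> 00001001000
7. -> 00010110100

00010110100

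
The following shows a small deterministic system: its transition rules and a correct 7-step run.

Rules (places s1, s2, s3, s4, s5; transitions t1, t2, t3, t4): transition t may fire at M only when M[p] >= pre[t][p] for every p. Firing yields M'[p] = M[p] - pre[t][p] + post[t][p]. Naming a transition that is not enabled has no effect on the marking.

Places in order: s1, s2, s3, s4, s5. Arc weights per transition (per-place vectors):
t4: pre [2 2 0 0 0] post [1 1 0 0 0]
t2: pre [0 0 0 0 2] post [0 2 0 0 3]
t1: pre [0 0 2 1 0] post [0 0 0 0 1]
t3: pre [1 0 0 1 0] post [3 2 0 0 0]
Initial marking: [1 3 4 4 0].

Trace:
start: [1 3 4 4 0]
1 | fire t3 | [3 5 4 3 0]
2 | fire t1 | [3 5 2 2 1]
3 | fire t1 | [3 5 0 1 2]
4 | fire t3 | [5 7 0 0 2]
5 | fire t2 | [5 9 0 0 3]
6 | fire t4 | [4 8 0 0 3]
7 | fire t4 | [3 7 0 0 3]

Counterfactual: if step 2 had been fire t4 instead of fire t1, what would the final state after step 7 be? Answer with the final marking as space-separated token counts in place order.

2 4 2 1 1

(re-executing from step 2 with the substitution; state before step 2: [3 5 4 3 0])
2 | fire t4 | [2 4 4 3 0]
3 | fire t1 | [2 4 2 2 1]
4 | fire t3 | [4 6 2 1 1]
5 | fire t2 | [4 6 2 1 1]
6 | fire t4 | [3 5 2 1 1]
7 | fire t4 | [2 4 2 1 1]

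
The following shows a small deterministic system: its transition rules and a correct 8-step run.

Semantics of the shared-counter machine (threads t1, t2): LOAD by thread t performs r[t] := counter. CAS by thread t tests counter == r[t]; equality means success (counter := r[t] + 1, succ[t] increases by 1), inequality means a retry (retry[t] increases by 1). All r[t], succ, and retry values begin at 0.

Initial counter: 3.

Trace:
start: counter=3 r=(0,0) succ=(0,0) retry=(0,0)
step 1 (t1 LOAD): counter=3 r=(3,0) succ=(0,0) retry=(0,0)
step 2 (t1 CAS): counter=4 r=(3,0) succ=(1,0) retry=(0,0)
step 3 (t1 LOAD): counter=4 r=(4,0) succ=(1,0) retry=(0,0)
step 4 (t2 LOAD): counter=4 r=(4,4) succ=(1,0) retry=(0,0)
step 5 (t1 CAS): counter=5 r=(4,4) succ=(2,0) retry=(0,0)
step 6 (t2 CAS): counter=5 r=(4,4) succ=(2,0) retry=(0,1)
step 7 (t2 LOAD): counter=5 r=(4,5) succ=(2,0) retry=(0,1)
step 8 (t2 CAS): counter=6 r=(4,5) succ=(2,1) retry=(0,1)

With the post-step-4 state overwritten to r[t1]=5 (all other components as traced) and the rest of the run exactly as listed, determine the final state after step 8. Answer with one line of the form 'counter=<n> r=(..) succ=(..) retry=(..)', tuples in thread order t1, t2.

state after step 4 := counter=4 r=(5,4) succ=(1,0) retry=(0,0)
step 5 (t1 CAS): counter=4 r=(5,4) succ=(1,0) retry=(1,0)
step 6 (t2 CAS): counter=5 r=(5,4) succ=(1,1) retry=(1,0)
step 7 (t2 LOAD): counter=5 r=(5,5) succ=(1,1) retry=(1,0)
step 8 (t2 CAS): counter=6 r=(5,5) succ=(1,2) retry=(1,0)

counter=6 r=(5,5) succ=(1,2) retry=(1,0)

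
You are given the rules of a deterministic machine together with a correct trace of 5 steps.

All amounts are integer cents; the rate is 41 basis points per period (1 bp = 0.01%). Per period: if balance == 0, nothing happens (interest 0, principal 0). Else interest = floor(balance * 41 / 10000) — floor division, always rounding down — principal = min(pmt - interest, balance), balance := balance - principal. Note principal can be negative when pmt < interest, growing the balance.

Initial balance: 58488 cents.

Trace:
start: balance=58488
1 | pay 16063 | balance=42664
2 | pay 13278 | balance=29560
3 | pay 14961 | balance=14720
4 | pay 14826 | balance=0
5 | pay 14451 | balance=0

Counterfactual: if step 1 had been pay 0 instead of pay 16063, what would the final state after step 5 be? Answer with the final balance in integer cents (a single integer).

(re-executing from step 1 with the substitution; state before step 1: balance=58488)
1 | pay 0 | balance=58727
2 | pay 13278 | balance=45689
3 | pay 14961 | balance=30915
4 | pay 14826 | balance=16215
5 | pay 14451 | balance=1830

1830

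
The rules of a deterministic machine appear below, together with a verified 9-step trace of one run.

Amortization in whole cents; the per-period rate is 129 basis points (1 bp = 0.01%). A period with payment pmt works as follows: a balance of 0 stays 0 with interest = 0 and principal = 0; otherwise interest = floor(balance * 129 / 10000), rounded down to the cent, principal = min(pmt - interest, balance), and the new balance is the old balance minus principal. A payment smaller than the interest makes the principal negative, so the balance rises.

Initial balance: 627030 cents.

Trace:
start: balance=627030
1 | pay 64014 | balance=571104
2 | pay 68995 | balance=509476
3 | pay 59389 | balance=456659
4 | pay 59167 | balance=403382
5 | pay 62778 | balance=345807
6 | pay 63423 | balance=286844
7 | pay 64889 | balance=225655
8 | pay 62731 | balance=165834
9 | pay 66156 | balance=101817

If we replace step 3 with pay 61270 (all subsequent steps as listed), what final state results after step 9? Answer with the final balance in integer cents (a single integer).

(re-executing from step 3 with the substitution; state before step 3: balance=509476)
3 | pay 61270 | balance=454778
4 | pay 59167 | balance=401477
5 | pay 62778 | balance=343878
6 | pay 63423 | balance=284891
7 | pay 64889 | balance=223677
8 | pay 62731 | balance=163831
9 | pay 66156 | balance=99788

99788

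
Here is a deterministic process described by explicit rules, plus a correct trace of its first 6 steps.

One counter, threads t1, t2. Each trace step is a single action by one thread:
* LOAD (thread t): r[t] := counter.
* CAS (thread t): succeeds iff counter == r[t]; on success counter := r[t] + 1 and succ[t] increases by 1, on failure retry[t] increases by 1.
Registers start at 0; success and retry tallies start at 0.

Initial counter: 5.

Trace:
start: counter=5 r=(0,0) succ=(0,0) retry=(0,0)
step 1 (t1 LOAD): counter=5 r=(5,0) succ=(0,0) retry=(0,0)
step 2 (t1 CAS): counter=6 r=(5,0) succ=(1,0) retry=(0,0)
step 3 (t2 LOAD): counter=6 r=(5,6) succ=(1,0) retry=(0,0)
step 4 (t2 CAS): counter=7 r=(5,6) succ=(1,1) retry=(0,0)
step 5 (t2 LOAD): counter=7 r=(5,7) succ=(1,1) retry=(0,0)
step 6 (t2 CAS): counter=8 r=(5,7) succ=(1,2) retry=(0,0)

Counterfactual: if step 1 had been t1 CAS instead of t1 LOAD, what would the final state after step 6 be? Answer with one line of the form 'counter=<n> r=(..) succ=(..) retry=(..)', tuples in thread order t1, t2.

(re-executing from step 1 with the substitution; state before step 1: counter=5 r=(0,0) succ=(0,0) retry=(0,0))
step 1 (t1 CAS): counter=5 r=(0,0) succ=(0,0) retry=(1,0)
step 2 (t1 CAS): counter=5 r=(0,0) succ=(0,0) retry=(2,0)
step 3 (t2 LOAD): counter=5 r=(0,5) succ=(0,0) retry=(2,0)
step 4 (t2 CAS): counter=6 r=(0,5) succ=(0,1) retry=(2,0)
step 5 (t2 LOAD): counter=6 r=(0,6) succ=(0,1) retry=(2,0)
step 6 (t2 CAS): counter=7 r=(0,6) succ=(0,2) retry=(2,0)

counter=7 r=(0,6) succ=(0,2) retry=(2,0)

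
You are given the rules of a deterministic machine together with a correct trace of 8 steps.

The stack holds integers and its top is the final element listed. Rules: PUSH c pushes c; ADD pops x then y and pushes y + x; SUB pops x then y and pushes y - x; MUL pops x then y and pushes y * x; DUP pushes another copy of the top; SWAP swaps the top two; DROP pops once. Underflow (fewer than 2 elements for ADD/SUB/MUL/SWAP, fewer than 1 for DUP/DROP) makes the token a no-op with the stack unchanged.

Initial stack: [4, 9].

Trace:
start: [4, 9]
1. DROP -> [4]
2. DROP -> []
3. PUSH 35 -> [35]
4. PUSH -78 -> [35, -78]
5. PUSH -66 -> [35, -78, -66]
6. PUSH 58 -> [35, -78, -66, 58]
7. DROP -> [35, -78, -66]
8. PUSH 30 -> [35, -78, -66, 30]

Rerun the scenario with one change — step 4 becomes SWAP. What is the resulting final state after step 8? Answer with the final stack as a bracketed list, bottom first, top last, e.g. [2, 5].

[35, -66, 30]

(re-executing from step 4 with the substitution; state before step 4: [35])
4. SWAP -> [35]
5. PUSH -66 -> [35, -66]
6. PUSH 58 -> [35, -66, 58]
7. DROP -> [35, -66]
8. PUSH 30 -> [35, -66, 30]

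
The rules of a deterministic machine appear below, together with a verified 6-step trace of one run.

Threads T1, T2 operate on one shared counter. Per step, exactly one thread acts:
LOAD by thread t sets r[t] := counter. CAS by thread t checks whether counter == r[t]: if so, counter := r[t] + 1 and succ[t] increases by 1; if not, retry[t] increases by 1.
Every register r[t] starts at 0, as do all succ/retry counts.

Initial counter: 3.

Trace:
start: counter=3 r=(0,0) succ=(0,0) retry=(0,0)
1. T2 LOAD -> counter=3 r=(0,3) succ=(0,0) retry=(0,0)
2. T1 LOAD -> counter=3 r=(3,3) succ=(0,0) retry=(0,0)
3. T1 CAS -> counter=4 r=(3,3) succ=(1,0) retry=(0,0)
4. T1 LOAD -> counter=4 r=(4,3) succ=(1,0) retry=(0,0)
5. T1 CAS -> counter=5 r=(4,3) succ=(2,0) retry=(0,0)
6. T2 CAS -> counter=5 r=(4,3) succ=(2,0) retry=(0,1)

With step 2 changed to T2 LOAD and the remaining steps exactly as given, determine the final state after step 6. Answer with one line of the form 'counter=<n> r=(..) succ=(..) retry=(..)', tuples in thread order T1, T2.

counter=4 r=(3,3) succ=(1,0) retry=(1,1)

(re-executing from step 2 with the substitution; state before step 2: counter=3 r=(0,3) succ=(0,0) retry=(0,0))
2. T2 LOAD -> counter=3 r=(0,3) succ=(0,0) retry=(0,0)
3. T1 CAS -> counter=3 r=(0,3) succ=(0,0) retry=(1,0)
4. T1 LOAD -> counter=3 r=(3,3) succ=(0,0) retry=(1,0)
5. T1 CAS -> counter=4 r=(3,3) succ=(1,0) retry=(1,0)
6. T2 CAS -> counter=4 r=(3,3) succ=(1,0) retry=(1,1)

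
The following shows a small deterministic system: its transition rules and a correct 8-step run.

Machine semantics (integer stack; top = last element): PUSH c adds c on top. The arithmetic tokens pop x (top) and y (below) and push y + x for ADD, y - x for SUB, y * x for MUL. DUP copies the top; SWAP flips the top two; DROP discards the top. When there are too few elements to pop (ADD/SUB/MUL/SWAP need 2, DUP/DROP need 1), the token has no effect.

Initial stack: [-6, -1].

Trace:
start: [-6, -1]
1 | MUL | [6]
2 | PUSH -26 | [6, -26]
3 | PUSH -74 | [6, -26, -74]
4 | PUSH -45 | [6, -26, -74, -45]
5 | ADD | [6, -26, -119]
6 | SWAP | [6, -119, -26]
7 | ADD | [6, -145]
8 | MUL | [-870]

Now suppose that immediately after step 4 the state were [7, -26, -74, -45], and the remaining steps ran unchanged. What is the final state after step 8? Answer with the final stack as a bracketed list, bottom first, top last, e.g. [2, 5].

[-1015]

state after step 4 := [7, -26, -74, -45]
5 | ADD | [7, -26, -119]
6 | SWAP | [7, -119, -26]
7 | ADD | [7, -145]
8 | MUL | [-1015]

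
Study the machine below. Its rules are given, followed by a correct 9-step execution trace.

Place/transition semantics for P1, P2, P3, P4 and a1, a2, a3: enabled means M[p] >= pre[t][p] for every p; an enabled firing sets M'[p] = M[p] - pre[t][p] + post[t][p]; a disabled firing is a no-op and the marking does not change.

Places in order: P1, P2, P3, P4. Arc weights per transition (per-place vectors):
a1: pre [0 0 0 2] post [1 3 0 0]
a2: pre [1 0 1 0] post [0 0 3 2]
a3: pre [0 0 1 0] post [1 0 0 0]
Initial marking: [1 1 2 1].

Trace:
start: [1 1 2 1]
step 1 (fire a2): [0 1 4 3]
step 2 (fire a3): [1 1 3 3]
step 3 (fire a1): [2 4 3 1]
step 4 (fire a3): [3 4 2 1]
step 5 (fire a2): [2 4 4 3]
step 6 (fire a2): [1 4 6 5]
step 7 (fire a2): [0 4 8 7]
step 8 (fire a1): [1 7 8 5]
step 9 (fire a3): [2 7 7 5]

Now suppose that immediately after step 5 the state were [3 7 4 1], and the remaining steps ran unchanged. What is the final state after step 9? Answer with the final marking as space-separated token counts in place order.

3 10 7 3

state after step 5 := [3 7 4 1]
step 6 (fire a2): [2 7 6 3]
step 7 (fire a2): [1 7 8 5]
step 8 (fire a1): [2 10 8 3]
step 9 (fire a3): [3 10 7 3]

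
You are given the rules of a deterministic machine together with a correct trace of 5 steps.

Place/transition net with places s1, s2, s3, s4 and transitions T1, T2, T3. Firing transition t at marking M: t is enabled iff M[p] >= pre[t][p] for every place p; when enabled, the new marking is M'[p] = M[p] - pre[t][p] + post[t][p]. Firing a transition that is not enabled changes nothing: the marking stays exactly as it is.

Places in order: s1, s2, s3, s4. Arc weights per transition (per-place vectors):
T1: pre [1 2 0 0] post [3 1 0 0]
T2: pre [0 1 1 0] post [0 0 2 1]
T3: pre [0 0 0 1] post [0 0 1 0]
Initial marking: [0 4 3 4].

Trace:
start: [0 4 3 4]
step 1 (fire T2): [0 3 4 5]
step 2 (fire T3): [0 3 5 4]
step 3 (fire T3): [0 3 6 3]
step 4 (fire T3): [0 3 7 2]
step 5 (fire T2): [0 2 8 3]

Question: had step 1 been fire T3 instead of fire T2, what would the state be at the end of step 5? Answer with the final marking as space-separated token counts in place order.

0 3 8 1

(re-executing from step 1 with the substitution; state before step 1: [0 4 3 4])
step 1 (fire T3): [0 4 4 3]
step 2 (fire T3): [0 4 5 2]
step 3 (fire T3): [0 4 6 1]
step 4 (fire T3): [0 4 7 0]
step 5 (fire T2): [0 3 8 1]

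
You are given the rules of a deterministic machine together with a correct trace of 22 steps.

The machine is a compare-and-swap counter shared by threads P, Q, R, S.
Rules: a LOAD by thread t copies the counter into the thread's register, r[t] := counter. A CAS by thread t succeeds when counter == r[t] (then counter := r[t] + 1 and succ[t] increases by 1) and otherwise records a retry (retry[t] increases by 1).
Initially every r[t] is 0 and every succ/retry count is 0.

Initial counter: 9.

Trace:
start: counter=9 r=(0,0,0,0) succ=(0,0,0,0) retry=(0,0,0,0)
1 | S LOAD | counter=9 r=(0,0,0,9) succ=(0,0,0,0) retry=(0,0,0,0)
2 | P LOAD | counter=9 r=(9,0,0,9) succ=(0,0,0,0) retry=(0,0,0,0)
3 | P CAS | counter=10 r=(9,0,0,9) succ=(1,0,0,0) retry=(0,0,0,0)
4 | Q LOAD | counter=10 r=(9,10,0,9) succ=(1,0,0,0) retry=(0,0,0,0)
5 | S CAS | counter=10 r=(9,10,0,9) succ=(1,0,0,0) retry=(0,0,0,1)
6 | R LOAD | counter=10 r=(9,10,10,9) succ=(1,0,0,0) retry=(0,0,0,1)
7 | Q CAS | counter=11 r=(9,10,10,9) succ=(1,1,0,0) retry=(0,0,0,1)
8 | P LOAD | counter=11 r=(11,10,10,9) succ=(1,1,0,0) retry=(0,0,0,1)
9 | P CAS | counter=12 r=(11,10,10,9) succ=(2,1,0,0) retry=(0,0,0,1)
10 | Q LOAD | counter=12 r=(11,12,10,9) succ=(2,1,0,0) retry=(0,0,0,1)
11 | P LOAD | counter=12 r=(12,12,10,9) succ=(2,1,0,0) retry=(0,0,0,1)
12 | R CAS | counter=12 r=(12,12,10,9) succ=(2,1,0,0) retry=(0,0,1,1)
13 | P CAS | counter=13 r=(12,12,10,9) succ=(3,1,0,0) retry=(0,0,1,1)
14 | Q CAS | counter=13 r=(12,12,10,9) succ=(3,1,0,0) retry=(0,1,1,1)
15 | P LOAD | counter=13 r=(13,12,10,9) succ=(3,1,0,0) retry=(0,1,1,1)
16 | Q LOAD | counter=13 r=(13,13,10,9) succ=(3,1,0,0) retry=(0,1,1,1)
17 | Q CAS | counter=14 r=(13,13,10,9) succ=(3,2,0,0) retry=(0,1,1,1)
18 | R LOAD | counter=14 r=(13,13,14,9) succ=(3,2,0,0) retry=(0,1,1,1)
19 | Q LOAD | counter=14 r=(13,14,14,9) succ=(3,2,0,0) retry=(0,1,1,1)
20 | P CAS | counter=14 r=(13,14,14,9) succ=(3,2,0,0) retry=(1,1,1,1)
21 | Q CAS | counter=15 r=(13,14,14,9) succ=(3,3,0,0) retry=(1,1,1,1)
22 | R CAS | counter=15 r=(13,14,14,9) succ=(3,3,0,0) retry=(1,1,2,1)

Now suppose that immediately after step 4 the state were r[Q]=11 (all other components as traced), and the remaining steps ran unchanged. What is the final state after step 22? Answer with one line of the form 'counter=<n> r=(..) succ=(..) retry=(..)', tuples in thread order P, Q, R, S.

state after step 4 := counter=10 r=(9,11,0,9) succ=(1,0,0,0) retry=(0,0,0,0)
5 | S CAS | counter=10 r=(9,11,0,9) succ=(1,0,0,0) retry=(0,0,0,1)
6 | R LOAD | counter=10 r=(9,11,10,9) succ=(1,0,0,0) retry=(0,0,0,1)
7 | Q CAS | counter=10 r=(9,11,10,9) succ=(1,0,0,0) retry=(0,1,0,1)
8 | P LOAD | counter=10 r=(10,11,10,9) succ=(1,0,0,0) retry=(0,1,0,1)
9 | P CAS | counter=11 r=(10,11,10,9) succ=(2,0,0,0) retry=(0,1,0,1)
10 | Q LOAD | counter=11 r=(10,11,10,9) succ=(2,0,0,0) retry=(0,1,0,1)
11 | P LOAD | counter=11 r=(11,11,10,9) succ=(2,0,0,0) retry=(0,1,0,1)
12 | R CAS | counter=11 r=(11,11,10,9) succ=(2,0,0,0) retry=(0,1,1,1)
13 | P CAS | counter=12 r=(11,11,10,9) succ=(3,0,0,0) retry=(0,1,1,1)
14 | Q CAS | counter=12 r=(11,11,10,9) succ=(3,0,0,0) retry=(0,2,1,1)
15 | P LOAD | counter=12 r=(12,11,10,9) succ=(3,0,0,0) retry=(0,2,1,1)
16 | Q LOAD | counter=12 r=(12,12,10,9) succ=(3,0,0,0) retry=(0,2,1,1)
17 | Q CAS | counter=13 r=(12,12,10,9) succ=(3,1,0,0) retry=(0,2,1,1)
18 | R LOAD | counter=13 r=(12,12,13,9) succ=(3,1,0,0) retry=(0,2,1,1)
19 | Q LOAD | counter=13 r=(12,13,13,9) succ=(3,1,0,0) retry=(0,2,1,1)
20 | P CAS | counter=13 r=(12,13,13,9) succ=(3,1,0,0) retry=(1,2,1,1)
21 | Q CAS | counter=14 r=(12,13,13,9) succ=(3,2,0,0) retry=(1,2,1,1)
22 | R CAS | counter=14 r=(12,13,13,9) succ=(3,2,0,0) retry=(1,2,2,1)

counter=14 r=(12,13,13,9) succ=(3,2,0,0) retry=(1,2,2,1)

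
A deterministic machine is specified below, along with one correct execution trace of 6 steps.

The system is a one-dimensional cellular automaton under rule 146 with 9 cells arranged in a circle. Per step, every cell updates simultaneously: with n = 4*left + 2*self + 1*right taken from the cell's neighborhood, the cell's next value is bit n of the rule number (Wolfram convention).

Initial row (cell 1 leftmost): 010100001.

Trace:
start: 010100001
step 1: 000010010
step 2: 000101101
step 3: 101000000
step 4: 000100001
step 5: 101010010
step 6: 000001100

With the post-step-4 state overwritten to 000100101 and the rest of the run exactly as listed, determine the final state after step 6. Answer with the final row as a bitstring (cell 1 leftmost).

000000101

state after step 4 := 000100101
step 5: 101011000
step 6: 000000101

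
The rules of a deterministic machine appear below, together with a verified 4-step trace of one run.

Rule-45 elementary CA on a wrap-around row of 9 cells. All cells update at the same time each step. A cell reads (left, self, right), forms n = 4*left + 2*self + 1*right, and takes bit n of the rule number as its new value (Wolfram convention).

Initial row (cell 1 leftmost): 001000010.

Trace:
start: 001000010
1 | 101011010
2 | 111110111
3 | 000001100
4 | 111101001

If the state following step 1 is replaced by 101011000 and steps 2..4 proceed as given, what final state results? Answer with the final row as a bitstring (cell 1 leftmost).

001111010

state after step 1 := 101011000
2 | 111110010
3 | 100000011
4 | 001111010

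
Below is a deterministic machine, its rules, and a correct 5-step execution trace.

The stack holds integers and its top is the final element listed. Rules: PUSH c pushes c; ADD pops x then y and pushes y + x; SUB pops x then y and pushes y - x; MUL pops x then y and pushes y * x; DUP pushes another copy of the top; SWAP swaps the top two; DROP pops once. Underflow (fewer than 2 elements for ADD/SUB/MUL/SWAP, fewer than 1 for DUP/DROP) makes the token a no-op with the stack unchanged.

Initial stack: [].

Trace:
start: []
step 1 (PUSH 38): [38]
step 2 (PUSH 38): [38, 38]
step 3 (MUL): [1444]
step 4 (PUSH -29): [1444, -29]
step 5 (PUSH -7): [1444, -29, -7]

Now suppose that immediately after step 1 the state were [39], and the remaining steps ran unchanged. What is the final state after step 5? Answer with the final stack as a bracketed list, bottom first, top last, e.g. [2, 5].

state after step 1 := [39]
step 2 (PUSH 38): [39, 38]
step 3 (MUL): [1482]
step 4 (PUSH -29): [1482, -29]
step 5 (PUSH -7): [1482, -29, -7]

[1482, -29, -7]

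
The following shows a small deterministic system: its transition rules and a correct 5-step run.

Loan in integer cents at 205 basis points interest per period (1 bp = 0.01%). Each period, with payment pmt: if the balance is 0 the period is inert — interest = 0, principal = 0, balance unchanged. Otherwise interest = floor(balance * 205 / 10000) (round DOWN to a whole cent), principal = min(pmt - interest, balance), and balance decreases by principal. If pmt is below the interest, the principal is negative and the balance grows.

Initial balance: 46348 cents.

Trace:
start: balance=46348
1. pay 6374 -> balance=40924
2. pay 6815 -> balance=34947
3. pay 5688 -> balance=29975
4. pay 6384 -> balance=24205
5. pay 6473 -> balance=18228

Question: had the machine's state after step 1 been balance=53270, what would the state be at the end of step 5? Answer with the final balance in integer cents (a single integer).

state after step 1 := balance=53270
2. pay 6815 -> balance=47547
3. pay 5688 -> balance=42833
4. pay 6384 -> balance=37327
5. pay 6473 -> balance=31619

31619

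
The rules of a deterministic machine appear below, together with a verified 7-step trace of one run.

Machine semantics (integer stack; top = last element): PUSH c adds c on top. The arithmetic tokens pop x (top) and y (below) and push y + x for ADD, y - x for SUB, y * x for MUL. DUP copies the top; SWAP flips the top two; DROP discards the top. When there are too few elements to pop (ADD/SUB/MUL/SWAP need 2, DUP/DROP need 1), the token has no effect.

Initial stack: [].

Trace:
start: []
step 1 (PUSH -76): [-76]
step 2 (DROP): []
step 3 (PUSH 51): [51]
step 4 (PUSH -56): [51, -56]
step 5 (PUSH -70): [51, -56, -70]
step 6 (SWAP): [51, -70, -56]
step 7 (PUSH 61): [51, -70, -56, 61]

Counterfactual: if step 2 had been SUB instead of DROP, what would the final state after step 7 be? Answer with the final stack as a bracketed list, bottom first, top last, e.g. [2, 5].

(re-executing from step 2 with the substitution; state before step 2: [-76])
step 2 (SUB): [-76]
step 3 (PUSH 51): [-76, 51]
step 4 (PUSH -56): [-76, 51, -56]
step 5 (PUSH -70): [-76, 51, -56, -70]
step 6 (SWAP): [-76, 51, -70, -56]
step 7 (PUSH 61): [-76, 51, -70, -56, 61]

[-76, 51, -70, -56, 61]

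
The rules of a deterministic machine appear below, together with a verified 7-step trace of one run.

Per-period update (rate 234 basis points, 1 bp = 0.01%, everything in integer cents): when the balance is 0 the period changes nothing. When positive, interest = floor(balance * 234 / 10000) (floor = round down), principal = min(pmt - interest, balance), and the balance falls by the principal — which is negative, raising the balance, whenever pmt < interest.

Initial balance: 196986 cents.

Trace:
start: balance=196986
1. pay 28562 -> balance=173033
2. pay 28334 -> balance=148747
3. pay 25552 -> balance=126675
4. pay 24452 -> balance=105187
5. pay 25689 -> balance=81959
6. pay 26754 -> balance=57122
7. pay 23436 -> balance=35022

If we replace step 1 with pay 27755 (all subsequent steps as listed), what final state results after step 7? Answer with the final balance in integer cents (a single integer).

(re-executing from step 1 with the substitution; state before step 1: balance=196986)
1. pay 27755 -> balance=173840
2. pay 28334 -> balance=149573
3. pay 25552 -> balance=127521
4. pay 24452 -> balance=106052
5. pay 25689 -> balance=82844
6. pay 26754 -> balance=58028
7. pay 23436 -> balance=35949

35949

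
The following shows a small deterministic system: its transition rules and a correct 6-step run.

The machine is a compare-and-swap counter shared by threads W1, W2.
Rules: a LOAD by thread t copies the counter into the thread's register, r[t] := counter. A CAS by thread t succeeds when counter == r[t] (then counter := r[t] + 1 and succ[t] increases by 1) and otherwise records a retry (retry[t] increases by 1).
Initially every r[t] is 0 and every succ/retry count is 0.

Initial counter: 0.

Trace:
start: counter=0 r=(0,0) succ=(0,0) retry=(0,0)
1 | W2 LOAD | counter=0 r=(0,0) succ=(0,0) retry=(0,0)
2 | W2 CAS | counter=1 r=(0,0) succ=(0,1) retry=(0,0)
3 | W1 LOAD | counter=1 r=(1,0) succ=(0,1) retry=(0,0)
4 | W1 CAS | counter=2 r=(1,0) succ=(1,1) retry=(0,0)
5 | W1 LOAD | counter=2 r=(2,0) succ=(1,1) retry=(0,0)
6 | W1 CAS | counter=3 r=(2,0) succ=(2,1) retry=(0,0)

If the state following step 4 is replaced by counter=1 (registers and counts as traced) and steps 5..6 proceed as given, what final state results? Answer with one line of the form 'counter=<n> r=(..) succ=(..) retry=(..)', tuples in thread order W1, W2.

state after step 4 := counter=1 r=(1,0) succ=(1,1) retry=(0,0)
5 | W1 LOAD | counter=1 r=(1,0) succ=(1,1) retry=(0,0)
6 | W1 CAS | counter=2 r=(1,0) succ=(2,1) retry=(0,0)

counter=2 r=(1,0) succ=(2,1) retry=(0,0)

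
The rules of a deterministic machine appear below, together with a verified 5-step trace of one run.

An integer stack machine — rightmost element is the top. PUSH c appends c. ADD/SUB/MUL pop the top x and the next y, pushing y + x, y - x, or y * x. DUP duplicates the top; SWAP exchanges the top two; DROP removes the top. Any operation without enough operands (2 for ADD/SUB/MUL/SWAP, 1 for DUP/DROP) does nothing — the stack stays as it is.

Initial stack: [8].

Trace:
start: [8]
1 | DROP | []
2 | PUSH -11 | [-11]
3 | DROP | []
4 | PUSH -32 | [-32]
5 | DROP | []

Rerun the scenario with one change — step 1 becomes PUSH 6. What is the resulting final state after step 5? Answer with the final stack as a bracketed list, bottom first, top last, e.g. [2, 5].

(re-executing from step 1 with the substitution; state before step 1: [8])
1 | PUSH 6 | [8, 6]
2 | PUSH -11 | [8, 6, -11]
3 | DROP | [8, 6]
4 | PUSH -32 | [8, 6, -32]
5 | DROP | [8, 6]

[8, 6]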